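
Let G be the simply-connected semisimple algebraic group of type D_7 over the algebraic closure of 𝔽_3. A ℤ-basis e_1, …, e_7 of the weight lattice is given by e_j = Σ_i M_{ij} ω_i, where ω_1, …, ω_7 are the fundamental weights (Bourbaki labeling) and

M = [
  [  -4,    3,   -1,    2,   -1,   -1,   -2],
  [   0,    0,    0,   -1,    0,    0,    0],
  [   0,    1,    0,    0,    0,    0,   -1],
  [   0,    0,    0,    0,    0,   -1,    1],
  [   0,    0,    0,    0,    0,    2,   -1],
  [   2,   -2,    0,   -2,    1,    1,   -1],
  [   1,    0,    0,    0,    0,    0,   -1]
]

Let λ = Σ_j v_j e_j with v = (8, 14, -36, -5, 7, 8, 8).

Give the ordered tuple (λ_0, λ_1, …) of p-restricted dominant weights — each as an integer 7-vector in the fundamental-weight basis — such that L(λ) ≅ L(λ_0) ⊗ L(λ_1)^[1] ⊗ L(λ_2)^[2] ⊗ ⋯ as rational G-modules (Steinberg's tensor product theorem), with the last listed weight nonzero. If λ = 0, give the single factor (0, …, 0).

((2, 2, 0, 0, 2, 2, 0), (1, 1, 2, 0, 2, 1, 0))

ω-coordinates c = M·v, v = (8, 14, -36, -5, 7, 8, 8):
  c_1 = -4*8 + 3*14 + -1*-36 + 2*-5 + -1*7 + -1*8 + -2*8 = 5
  c_2 = 0*8 + 0*14 + 0*-36 + -1*-5 + 0*7 + 0*8 + 0*8 = 5
  c_3 = 0*8 + 1*14 + 0*-36 + 0*-5 + 0*7 + 0*8 + -1*8 = 6
  c_4 = 0*8 + 0*14 + 0*-36 + 0*-5 + 0*7 + -1*8 + 1*8 = 0
  c_5 = 0*8 + 0*14 + 0*-36 + 0*-5 + 0*7 + 2*8 + -1*8 = 8
  c_6 = 2*8 + -2*14 + 0*-36 + -2*-5 + 1*7 + 1*8 + -1*8 = 5
  c_7 = 1*8 + 0*14 + 0*-36 + 0*-5 + 0*7 + 0*8 + -1*8 = 0
p = 3; digits c_i = Σ_j d_{ij}·3^j, 0 ≤ d_{ij} < 3:
  c_1 = 5 = 2·3^0 + 1·3^1
  c_2 = 5 = 2·3^0 + 1·3^1
  c_3 = 6 = 0·3^0 + 2·3^1
  c_4 = 0
  c_5 = 8 = 2·3^0 + 2·3^1
  c_6 = 5 = 2·3^0 + 1·3^1
  c_7 = 0
p-restricted factor λ_0 = (2, 2, 0, 0, 2, 2, 0)
p-restricted factor λ_1 = (1, 1, 2, 0, 2, 1, 0)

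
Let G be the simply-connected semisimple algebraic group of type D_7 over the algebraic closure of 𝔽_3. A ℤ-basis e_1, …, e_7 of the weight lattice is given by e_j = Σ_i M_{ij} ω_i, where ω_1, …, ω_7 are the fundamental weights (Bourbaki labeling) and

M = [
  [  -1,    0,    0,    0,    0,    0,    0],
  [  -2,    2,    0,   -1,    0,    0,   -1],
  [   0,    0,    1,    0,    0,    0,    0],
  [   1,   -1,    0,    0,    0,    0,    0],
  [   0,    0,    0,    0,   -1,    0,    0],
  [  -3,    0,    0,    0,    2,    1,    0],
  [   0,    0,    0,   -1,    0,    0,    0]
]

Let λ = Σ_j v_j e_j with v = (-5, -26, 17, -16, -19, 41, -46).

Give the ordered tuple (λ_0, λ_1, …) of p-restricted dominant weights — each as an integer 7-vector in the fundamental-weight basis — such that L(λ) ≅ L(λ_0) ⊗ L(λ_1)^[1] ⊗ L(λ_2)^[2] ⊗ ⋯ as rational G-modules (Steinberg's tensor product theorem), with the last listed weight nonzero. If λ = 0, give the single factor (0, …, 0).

In the fundamental-weight basis, λ has coordinates c = M·v (v = (-5, -26, 17, -16, -19, 41, -46)):
  c_1 = (-1)·(-5) + (0)·(-26) + 0·17 + (0)·(-16) + (0)·(-19) + 0·41 + (0)·(-46) = 5
  c_2 = (-2)·(-5) + (2)·(-26) + 0·17 + (-1)·(-16) + (0)·(-19) + 0·41 + (-1)·(-46) = 20
  c_3 = (0)·(-5) + (0)·(-26) + 1·17 + (0)·(-16) + (0)·(-19) + 0·41 + (0)·(-46) = 17
  c_4 = (1)·(-5) + (-1)·(-26) + 0·17 + (0)·(-16) + (0)·(-19) + 0·41 + (0)·(-46) = 21
  c_5 = (0)·(-5) + (0)·(-26) + 0·17 + (0)·(-16) + (-1)·(-19) + 0·41 + (0)·(-46) = 19
  c_6 = (-3)·(-5) + (0)·(-26) + 0·17 + (0)·(-16) + (2)·(-19) + 1·41 + (0)·(-46) = 18
  c_7 = (0)·(-5) + (0)·(-26) + 0·17 + (-1)·(-16) + (0)·(-19) + 0·41 + (0)·(-46) = 16
Expand coordinatewise in base 3:
  c_1 = 5 = 2·3^0 + 1·3^1
  c_2 = 20 = 2·3^0 + 0·3^1 + 2·3^2
  c_3 = 17 = 2·3^0 + 2·3^1 + 1·3^2
  c_4 = 21 = 0·3^0 + 1·3^1 + 2·3^2
  c_5 = 19 = 1·3^0 + 0·3^1 + 2·3^2
  c_6 = 18 = 0·3^0 + 0·3^1 + 2·3^2
  c_7 = 16 = 1·3^0 + 2·3^1 + 1·3^2
p-restricted factor λ_0 = (2, 2, 2, 0, 1, 0, 1)
p-restricted factor λ_1 = (1, 0, 2, 1, 0, 0, 2)
p-restricted factor λ_2 = (0, 2, 1, 2, 2, 2, 1)

((2, 2, 2, 0, 1, 0, 1), (1, 0, 2, 1, 0, 0, 2), (0, 2, 1, 2, 2, 2, 1))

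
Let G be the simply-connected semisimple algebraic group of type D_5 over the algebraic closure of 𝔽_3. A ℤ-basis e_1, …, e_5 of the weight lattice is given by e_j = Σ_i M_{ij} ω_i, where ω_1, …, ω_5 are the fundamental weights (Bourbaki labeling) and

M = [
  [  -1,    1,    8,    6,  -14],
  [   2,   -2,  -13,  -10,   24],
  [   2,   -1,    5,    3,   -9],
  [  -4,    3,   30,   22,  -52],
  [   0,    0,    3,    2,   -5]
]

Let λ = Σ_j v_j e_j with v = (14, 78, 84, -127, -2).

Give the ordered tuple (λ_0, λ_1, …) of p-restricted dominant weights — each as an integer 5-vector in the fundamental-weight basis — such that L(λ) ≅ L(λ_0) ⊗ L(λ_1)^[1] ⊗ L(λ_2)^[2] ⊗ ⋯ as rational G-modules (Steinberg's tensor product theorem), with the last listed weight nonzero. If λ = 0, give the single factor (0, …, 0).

((2, 2, 1, 2, 2), (0, 0, 2, 2, 2))

Compute c_i = Σ_j M_{ij} v_j with v = (14, 78, 84, -127, -2):
  c_1 = -1*14 + 1*78 + 8*84 + 6*-127 + -14*-2 = 2
  c_2 = 2*14 + -2*78 + -13*84 + -10*-127 + 24*-2 = 2
  c_3 = 2*14 + -1*78 + 5*84 + 3*-127 + -9*-2 = 7
  c_4 = -4*14 + 3*78 + 30*84 + 22*-127 + -52*-2 = 8
  c_5 = 0*14 + 0*78 + 3*84 + 2*-127 + -5*-2 = 8
p = 3; digits c_i = Σ_j d_{ij}·3^j, 0 ≤ d_{ij} < 3:
  c_1 = 2 = 2·3^0
  c_2 = 2 = 2·3^0
  c_3 = 7 = 1·3^0 + 2·3^1
  c_4 = 8 = 2·3^0 + 2·3^1
  c_5 = 8 = 2·3^0 + 2·3^1
p-restricted factor λ_0 = (2, 2, 1, 2, 2)
p-restricted factor λ_1 = (0, 0, 2, 2, 2)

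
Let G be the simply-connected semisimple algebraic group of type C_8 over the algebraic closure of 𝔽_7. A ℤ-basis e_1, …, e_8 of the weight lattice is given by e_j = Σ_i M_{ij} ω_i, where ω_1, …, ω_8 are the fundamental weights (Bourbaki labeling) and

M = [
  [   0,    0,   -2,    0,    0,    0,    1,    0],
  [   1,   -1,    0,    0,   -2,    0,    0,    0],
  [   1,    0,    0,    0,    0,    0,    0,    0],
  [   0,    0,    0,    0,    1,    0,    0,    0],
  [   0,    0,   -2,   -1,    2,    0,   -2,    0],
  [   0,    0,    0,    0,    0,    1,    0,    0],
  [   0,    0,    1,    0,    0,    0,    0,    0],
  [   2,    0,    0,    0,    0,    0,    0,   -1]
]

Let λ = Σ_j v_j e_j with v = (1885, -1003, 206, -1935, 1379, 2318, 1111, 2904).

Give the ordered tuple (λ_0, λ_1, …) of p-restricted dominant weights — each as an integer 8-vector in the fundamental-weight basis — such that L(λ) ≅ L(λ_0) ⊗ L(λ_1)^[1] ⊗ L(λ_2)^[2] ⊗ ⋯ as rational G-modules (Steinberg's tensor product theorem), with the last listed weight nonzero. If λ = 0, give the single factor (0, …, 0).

Converting to the ω-basis (c_i = row i of M dotted with v = (1885, -1003, 206, -1935, 1379, 2318, 1111, 2904)):
  c_1 = 0*1885 + 0*-1003 + -2*206 + 0*-1935 + 0*1379 + 0*2318 + 1*1111 + 0*2904 = 699
  c_2 = 1*1885 + -1*-1003 + 0*206 + 0*-1935 + -2*1379 + 0*2318 + 0*1111 + 0*2904 = 130
  c_3 = 1*1885 + 0*-1003 + 0*206 + 0*-1935 + 0*1379 + 0*2318 + 0*1111 + 0*2904 = 1885
  c_4 = 0*1885 + 0*-1003 + 0*206 + 0*-1935 + 1*1379 + 0*2318 + 0*1111 + 0*2904 = 1379
  c_5 = 0*1885 + 0*-1003 + -2*206 + -1*-1935 + 2*1379 + 0*2318 + -2*1111 + 0*2904 = 2059
  c_6 = 0*1885 + 0*-1003 + 0*206 + 0*-1935 + 0*1379 + 1*2318 + 0*1111 + 0*2904 = 2318
  c_7 = 0*1885 + 0*-1003 + 1*206 + 0*-1935 + 0*1379 + 0*2318 + 0*1111 + 0*2904 = 206
  c_8 = 2*1885 + 0*-1003 + 0*206 + 0*-1935 + 0*1379 + 0*2318 + 0*1111 + -1*2904 = 866
Writing each c_i in base p = 7:
  c_1 = 699 = 6·7^0 + 1·7^1 + 0·7^2 + 2·7^3
  c_2 = 130 = 4·7^0 + 4·7^1 + 2·7^2
  c_3 = 1885 = 2·7^0 + 3·7^1 + 3·7^2 + 5·7^3
  c_4 = 1379 = 0·7^0 + 1·7^1 + 0·7^2 + 4·7^3
  c_5 = 2059 = 1·7^0 + 0·7^1 + 0·7^2 + 6·7^3
  c_6 = 2318 = 1·7^0 + 2·7^1 + 5·7^2 + 6·7^3
  c_7 = 206 = 3·7^0 + 1·7^1 + 4·7^2
  c_8 = 866 = 5·7^0 + 4·7^1 + 3·7^2 + 2·7^3
λ_0 = (6, 4, 2, 0, 1, 1, 3, 5)
λ_1 = (1, 4, 3, 1, 0, 2, 1, 4)
λ_2 = (0, 2, 3, 0, 0, 5, 4, 3)
λ_3 = (2, 0, 5, 4, 6, 6, 0, 2)

((6, 4, 2, 0, 1, 1, 3, 5), (1, 4, 3, 1, 0, 2, 1, 4), (0, 2, 3, 0, 0, 5, 4, 3), (2, 0, 5, 4, 6, 6, 0, 2))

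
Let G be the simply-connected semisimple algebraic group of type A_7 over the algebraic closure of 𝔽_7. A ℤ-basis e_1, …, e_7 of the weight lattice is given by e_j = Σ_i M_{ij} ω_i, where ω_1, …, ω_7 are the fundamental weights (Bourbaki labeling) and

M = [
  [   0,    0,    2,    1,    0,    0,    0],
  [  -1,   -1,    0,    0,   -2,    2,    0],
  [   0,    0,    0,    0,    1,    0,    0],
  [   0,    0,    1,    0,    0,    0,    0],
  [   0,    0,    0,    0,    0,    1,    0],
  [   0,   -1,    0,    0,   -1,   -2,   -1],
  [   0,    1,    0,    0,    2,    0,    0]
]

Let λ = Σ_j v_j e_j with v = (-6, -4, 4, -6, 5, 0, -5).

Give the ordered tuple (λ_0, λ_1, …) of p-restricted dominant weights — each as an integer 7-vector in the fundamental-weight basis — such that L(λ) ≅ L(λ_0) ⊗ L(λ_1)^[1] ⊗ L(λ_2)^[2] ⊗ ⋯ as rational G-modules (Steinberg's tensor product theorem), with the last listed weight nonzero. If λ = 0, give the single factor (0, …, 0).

((2, 0, 5, 4, 0, 4, 6),)

Converting to the ω-basis (c_i = row i of M dotted with v = (-6, -4, 4, -6, 5, 0, -5)):
  c_1 = (0)·(-6) + (0)·(-4) + 2·4 + (1)·(-6) + 0·5 + 0·0 + (0)·(-5) = 2
  c_2 = (-1)·(-6) + (-1)·(-4) + 0·4 + (0)·(-6) + (-2)·(5) + 2·0 + (0)·(-5) = 0
  c_3 = (0)·(-6) + (0)·(-4) + 0·4 + (0)·(-6) + 1·5 + 0·0 + (0)·(-5) = 5
  c_4 = (0)·(-6) + (0)·(-4) + 1·4 + (0)·(-6) + 0·5 + 0·0 + (0)·(-5) = 4
  c_5 = (0)·(-6) + (0)·(-4) + 0·4 + (0)·(-6) + 0·5 + 1·0 + (0)·(-5) = 0
  c_6 = (0)·(-6) + (-1)·(-4) + 0·4 + (0)·(-6) + (-1)·(5) + (-2)·(0) + (-1)·(-5) = 4
  c_7 = (0)·(-6) + (1)·(-4) + 0·4 + (0)·(-6) + 2·5 + 0·0 + (0)·(-5) = 6
Base-7 expansion of each c_i:
  c_1 = 2 = 2·7^0
  c_2 = 0
  c_3 = 5 = 5·7^0
  c_4 = 4 = 4·7^0
  c_5 = 0
  c_6 = 4 = 4·7^0
  c_7 = 6 = 6·7^0
p-restricted factor λ_0 = (2, 0, 5, 4, 0, 4, 6)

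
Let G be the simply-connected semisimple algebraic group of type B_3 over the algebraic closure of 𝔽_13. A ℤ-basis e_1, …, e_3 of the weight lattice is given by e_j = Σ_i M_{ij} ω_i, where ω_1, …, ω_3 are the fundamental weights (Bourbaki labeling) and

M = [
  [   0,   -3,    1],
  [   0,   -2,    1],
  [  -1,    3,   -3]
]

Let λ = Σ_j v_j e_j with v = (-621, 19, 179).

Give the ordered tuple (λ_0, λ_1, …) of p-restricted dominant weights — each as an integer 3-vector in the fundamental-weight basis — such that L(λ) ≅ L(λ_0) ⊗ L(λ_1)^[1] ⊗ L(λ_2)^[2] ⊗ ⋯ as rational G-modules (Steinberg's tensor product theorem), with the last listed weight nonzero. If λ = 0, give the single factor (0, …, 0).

((5, 11, 11), (9, 10, 10))

Compute c_i = Σ_j M_{ij} v_j with v = (-621, 19, 179):
  c_1 = 0*-621 + -3*19 + 1*179 = 122
  c_2 = 0*-621 + -2*19 + 1*179 = 141
  c_3 = -1*-621 + 3*19 + -3*179 = 141
Writing each c_i in base p = 13:
  c_1 = 122 = 5·13^0 + 9·13^1
  c_2 = 141 = 11·13^0 + 10·13^1
  c_3 = 141 = 11·13^0 + 10·13^1
λ_0 = (5, 11, 11)
λ_1 = (9, 10, 10)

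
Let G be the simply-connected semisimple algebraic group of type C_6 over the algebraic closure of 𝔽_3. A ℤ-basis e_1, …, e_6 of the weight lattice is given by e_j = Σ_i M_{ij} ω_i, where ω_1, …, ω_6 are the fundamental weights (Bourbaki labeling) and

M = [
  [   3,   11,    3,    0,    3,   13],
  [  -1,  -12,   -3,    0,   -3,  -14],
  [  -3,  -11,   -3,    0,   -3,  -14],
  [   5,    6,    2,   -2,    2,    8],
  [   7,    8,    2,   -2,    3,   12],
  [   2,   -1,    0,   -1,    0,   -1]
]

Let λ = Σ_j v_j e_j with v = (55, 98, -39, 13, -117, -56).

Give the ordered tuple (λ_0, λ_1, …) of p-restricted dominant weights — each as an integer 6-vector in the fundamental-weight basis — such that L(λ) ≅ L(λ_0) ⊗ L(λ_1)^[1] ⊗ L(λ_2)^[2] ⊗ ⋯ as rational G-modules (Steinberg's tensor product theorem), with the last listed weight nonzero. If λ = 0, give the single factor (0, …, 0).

In the fundamental-weight basis, λ has coordinates c = M·v (v = (55, 98, -39, 13, -117, -56)):
  c_1 = 3*55 + 11*98 + 3*-39 + 0*13 + 3*-117 + 13*-56 = 47
  c_2 = -1*55 + -12*98 + -3*-39 + 0*13 + -3*-117 + -14*-56 = 21
  c_3 = -3*55 + -11*98 + -3*-39 + 0*13 + -3*-117 + -14*-56 = 9
  c_4 = 5*55 + 6*98 + 2*-39 + -2*13 + 2*-117 + 8*-56 = 77
  c_5 = 7*55 + 8*98 + 2*-39 + -2*13 + 3*-117 + 12*-56 = 42
  c_6 = 2*55 + -1*98 + 0*-39 + -1*13 + 0*-117 + -1*-56 = 55
Base-3 expansion of each c_i:
  c_1 = 47 = 2·3^0 + 0·3^1 + 2·3^2 + 1·3^3
  c_2 = 21 = 0·3^0 + 1·3^1 + 2·3^2
  c_3 = 9 = 0·3^0 + 0·3^1 + 1·3^2
  c_4 = 77 = 2·3^0 + 1·3^1 + 2·3^2 + 2·3^3
  c_5 = 42 = 0·3^0 + 2·3^1 + 1·3^2 + 1·3^3
  c_6 = 55 = 1·3^0 + 0·3^1 + 0·3^2 + 2·3^3
Factor λ_0 = (2, 0, 0, 2, 0, 1)
Factor λ_1 = (0, 1, 0, 1, 2, 0)
Factor λ_2 = (2, 2, 1, 2, 1, 0)
Factor λ_3 = (1, 0, 0, 2, 1, 2)

((2, 0, 0, 2, 0, 1), (0, 1, 0, 1, 2, 0), (2, 2, 1, 2, 1, 0), (1, 0, 0, 2, 1, 2))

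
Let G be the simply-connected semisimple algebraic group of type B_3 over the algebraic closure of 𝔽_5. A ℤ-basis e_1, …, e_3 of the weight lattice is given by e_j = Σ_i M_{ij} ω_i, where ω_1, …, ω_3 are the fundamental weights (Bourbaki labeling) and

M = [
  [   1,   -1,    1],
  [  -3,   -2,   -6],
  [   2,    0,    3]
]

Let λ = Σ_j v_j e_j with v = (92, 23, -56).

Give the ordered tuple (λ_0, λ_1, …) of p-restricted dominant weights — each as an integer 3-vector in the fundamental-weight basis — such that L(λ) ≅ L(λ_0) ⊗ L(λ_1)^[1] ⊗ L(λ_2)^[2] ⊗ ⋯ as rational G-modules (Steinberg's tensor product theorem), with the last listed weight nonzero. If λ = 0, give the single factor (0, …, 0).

Converting to the ω-basis (c_i = row i of M dotted with v = (92, 23, -56)):
  c_1 = (1)·(92) + (-1)·(23) + (1)·(-56) = 13
  c_2 = (-3)·(92) + (-2)·(23) + (-6)·(-56) = 14
  c_3 = (2)·(92) + (0)·(23) + (3)·(-56) = 16
Writing each c_i in base p = 5:
  c_1 = 13 = 3·5^0 + 2·5^1
  c_2 = 14 = 4·5^0 + 2·5^1
  c_3 = 16 = 1·5^0 + 3·5^1
λ_0 = (3, 4, 1)
λ_1 = (2, 2, 3)

((3, 4, 1), (2, 2, 3))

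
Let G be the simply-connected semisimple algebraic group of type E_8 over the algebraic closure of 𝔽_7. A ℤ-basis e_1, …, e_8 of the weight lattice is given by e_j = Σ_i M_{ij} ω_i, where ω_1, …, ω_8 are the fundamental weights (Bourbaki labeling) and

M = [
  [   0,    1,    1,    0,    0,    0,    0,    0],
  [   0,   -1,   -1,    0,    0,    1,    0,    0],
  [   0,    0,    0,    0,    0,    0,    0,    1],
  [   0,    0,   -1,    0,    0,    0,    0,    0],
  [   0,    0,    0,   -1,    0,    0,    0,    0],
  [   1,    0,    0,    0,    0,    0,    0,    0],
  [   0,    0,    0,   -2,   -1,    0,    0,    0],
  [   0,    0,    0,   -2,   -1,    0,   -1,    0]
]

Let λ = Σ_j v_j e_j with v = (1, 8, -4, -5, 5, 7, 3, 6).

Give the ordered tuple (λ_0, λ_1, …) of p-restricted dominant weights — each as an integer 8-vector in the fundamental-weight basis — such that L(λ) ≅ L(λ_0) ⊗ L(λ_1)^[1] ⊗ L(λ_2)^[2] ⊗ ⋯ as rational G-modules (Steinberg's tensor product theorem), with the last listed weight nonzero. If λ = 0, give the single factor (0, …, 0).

Change of basis e → ω: c = M·v where v = (1, 8, -4, -5, 5, 7, 3, 6):
  c_1 = 0*1 + 1*8 + 1*-4 + 0*-5 + 0*5 + 0*7 + 0*3 + 0*6 = 4
  c_2 = 0*1 + -1*8 + -1*-4 + 0*-5 + 0*5 + 1*7 + 0*3 + 0*6 = 3
  c_3 = 0*1 + 0*8 + 0*-4 + 0*-5 + 0*5 + 0*7 + 0*3 + 1*6 = 6
  c_4 = 0*1 + 0*8 + -1*-4 + 0*-5 + 0*5 + 0*7 + 0*3 + 0*6 = 4
  c_5 = 0*1 + 0*8 + 0*-4 + -1*-5 + 0*5 + 0*7 + 0*3 + 0*6 = 5
  c_6 = 1*1 + 0*8 + 0*-4 + 0*-5 + 0*5 + 0*7 + 0*3 + 0*6 = 1
  c_7 = 0*1 + 0*8 + 0*-4 + -2*-5 + -1*5 + 0*7 + 0*3 + 0*6 = 5
  c_8 = 0*1 + 0*8 + 0*-4 + -2*-5 + -1*5 + 0*7 + -1*3 + 0*6 = 2
Base-7 expansion of each c_i:
  c_1 = 4 = 4·7^0
  c_2 = 3 = 3·7^0
  c_3 = 6 = 6·7^0
  c_4 = 4 = 4·7^0
  c_5 = 5 = 5·7^0
  c_6 = 1 = 1·7^0
  c_7 = 5 = 5·7^0
  c_8 = 2 = 2·7^0
λ_0 = (4, 3, 6, 4, 5, 1, 5, 2)

((4, 3, 6, 4, 5, 1, 5, 2),)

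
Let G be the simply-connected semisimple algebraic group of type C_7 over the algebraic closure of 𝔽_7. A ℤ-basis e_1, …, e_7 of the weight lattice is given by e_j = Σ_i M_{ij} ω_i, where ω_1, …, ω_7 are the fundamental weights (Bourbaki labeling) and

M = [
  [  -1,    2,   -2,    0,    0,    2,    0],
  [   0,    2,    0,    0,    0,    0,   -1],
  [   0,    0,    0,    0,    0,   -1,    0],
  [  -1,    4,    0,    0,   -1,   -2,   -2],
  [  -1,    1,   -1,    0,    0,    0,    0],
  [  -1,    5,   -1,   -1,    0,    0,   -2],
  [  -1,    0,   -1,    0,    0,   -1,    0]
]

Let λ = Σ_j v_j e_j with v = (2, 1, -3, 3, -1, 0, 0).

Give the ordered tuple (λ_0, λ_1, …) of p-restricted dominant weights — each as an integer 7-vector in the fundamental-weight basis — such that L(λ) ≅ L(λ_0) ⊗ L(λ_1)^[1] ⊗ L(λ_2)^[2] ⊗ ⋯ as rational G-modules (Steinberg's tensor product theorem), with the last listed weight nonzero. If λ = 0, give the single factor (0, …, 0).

Compute c_i = Σ_j M_{ij} v_j with v = (2, 1, -3, 3, -1, 0, 0):
  c_1 = (-1)·(2) + (2)·(1) + (-2)·(-3) + (0)·(3) + (0)·(-1) + (2)·(0) + (0)·(0) = 6
  c_2 = (0)·(2) + (2)·(1) + (0)·(-3) + (0)·(3) + (0)·(-1) + (0)·(0) + (-1)·(0) = 2
  c_3 = (0)·(2) + (0)·(1) + (0)·(-3) + (0)·(3) + (0)·(-1) + (-1)·(0) + (0)·(0) = 0
  c_4 = (-1)·(2) + (4)·(1) + (0)·(-3) + (0)·(3) + (-1)·(-1) + (-2)·(0) + (-2)·(0) = 3
  c_5 = (-1)·(2) + (1)·(1) + (-1)·(-3) + (0)·(3) + (0)·(-1) + (0)·(0) + (0)·(0) = 2
  c_6 = (-1)·(2) + (5)·(1) + (-1)·(-3) + (-1)·(3) + (0)·(-1) + (0)·(0) + (-2)·(0) = 3
  c_7 = (-1)·(2) + (0)·(1) + (-1)·(-3) + (0)·(3) + (0)·(-1) + (-1)·(0) + (0)·(0) = 1
Expand coordinatewise in base 7:
  c_1 = 6 = 6·7^0
  c_2 = 2 = 2·7^0
  c_3 = 0
  c_4 = 3 = 3·7^0
  c_5 = 2 = 2·7^0
  c_6 = 3 = 3·7^0
  c_7 = 1 = 1·7^0
Factor λ_0 = (6, 2, 0, 3, 2, 3, 1)

((6, 2, 0, 3, 2, 3, 1),)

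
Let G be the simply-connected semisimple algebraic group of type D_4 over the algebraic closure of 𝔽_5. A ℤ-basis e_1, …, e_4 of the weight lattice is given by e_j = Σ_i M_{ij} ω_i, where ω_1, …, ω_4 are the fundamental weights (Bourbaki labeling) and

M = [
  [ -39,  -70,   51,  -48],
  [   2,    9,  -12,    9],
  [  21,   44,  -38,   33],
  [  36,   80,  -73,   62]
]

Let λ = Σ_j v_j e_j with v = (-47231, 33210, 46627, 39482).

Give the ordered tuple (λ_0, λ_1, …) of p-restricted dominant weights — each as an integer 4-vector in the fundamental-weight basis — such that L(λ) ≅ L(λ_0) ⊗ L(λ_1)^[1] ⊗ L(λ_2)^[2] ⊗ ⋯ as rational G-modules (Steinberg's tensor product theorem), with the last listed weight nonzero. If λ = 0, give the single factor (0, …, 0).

((0, 2, 4, 2), (0, 3, 3, 4), (1, 4, 3, 3), (1, 1, 3, 4))

Compute c_i = Σ_j M_{ij} v_j with v = (-47231, 33210, 46627, 39482):
  c_1 = -39*-47231 + -70*33210 + 51*46627 + -48*39482 = 150
  c_2 = 2*-47231 + 9*33210 + -12*46627 + 9*39482 = 242
  c_3 = 21*-47231 + 44*33210 + -38*46627 + 33*39482 = 469
  c_4 = 36*-47231 + 80*33210 + -73*46627 + 62*39482 = 597
p = 5; digits c_i = Σ_j d_{ij}·5^j, 0 ≤ d_{ij} < 5:
  c_1 = 150 = 0·5^0 + 0·5^1 + 1·5^2 + 1·5^3
  c_2 = 242 = 2·5^0 + 3·5^1 + 4·5^2 + 1·5^3
  c_3 = 469 = 4·5^0 + 3·5^1 + 3·5^2 + 3·5^3
  c_4 = 597 = 2·5^0 + 4·5^1 + 3·5^2 + 4·5^3
p-restricted factor λ_0 = (0, 2, 4, 2)
p-restricted factor λ_1 = (0, 3, 3, 4)
p-restricted factor λ_2 = (1, 4, 3, 3)
p-restricted factor λ_3 = (1, 1, 3, 4)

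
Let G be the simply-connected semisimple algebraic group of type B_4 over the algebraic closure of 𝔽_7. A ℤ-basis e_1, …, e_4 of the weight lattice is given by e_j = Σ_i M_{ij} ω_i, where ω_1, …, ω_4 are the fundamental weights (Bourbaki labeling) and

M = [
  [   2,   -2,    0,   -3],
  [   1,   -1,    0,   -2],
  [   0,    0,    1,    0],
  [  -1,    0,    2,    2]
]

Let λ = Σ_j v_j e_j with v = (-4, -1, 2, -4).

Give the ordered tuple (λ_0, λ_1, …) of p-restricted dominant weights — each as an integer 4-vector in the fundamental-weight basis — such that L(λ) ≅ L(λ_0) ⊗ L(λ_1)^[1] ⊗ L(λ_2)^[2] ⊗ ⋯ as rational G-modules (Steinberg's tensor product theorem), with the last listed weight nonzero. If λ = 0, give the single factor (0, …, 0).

((6, 5, 2, 0),)

Compute c_i = Σ_j M_{ij} v_j with v = (-4, -1, 2, -4):
  c_1 = (2)·(-4) + (-2)·(-1) + 0·2 + (-3)·(-4) = 6
  c_2 = (1)·(-4) + (-1)·(-1) + 0·2 + (-2)·(-4) = 5
  c_3 = (0)·(-4) + (0)·(-1) + 1·2 + (0)·(-4) = 2
  c_4 = (-1)·(-4) + (0)·(-1) + 2·2 + (2)·(-4) = 0
p = 7; digits c_i = Σ_j d_{ij}·7^j, 0 ≤ d_{ij} < 7:
  c_1 = 6 = 6·7^0
  c_2 = 5 = 5·7^0
  c_3 = 2 = 2·7^0
  c_4 = 0
Factor λ_0 = (6, 5, 2, 0)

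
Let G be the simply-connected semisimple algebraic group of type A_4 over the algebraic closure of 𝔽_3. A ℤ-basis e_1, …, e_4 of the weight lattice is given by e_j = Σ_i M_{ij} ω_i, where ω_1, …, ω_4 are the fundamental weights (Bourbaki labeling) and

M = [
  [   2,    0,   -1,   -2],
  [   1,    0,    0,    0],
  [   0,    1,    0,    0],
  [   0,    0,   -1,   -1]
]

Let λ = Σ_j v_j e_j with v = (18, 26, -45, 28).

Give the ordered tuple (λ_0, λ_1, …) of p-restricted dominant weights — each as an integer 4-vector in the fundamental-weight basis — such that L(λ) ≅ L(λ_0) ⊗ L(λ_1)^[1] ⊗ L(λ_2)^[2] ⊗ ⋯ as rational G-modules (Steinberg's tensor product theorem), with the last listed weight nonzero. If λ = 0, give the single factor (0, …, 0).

Converting to the ω-basis (c_i = row i of M dotted with v = (18, 26, -45, 28)):
  c_1 = 2·18 + 0·26 + (-1)·(-45) + (-2)·(28) = 25
  c_2 = 1·18 + 0·26 + (0)·(-45) + 0·28 = 18
  c_3 = 0·18 + 1·26 + (0)·(-45) + 0·28 = 26
  c_4 = 0·18 + 0·26 + (-1)·(-45) + (-1)·(28) = 17
p = 3; digits c_i = Σ_j d_{ij}·3^j, 0 ≤ d_{ij} < 3:
  c_1 = 25 = 1·3^0 + 2·3^1 + 2·3^2
  c_2 = 18 = 0·3^0 + 0·3^1 + 2·3^2
  c_3 = 26 = 2·3^0 + 2·3^1 + 2·3^2
  c_4 = 17 = 2·3^0 + 2·3^1 + 1·3^2
λ_0 = (1, 0, 2, 2)
λ_1 = (2, 0, 2, 2)
λ_2 = (2, 2, 2, 1)

((1, 0, 2, 2), (2, 0, 2, 2), (2, 2, 2, 1))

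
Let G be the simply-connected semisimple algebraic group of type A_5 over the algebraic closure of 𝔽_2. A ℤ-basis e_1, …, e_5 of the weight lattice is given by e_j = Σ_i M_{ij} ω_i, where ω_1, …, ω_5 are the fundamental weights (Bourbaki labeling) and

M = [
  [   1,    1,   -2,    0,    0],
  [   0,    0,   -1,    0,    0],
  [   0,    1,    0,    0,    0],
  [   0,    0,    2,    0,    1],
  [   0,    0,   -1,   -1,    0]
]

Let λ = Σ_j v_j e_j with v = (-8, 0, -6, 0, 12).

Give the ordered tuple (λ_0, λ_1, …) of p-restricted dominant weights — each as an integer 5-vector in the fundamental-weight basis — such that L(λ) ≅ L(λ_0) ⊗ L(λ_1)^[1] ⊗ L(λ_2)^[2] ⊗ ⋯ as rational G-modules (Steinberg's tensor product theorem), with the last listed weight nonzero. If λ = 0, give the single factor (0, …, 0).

In the fundamental-weight basis, λ has coordinates c = M·v (v = (-8, 0, -6, 0, 12)):
  c_1 = 1*-8 + 1*0 + -2*-6 + 0*0 + 0*12 = 4
  c_2 = 0*-8 + 0*0 + -1*-6 + 0*0 + 0*12 = 6
  c_3 = 0*-8 + 1*0 + 0*-6 + 0*0 + 0*12 = 0
  c_4 = 0*-8 + 0*0 + 2*-6 + 0*0 + 1*12 = 0
  c_5 = 0*-8 + 0*0 + -1*-6 + -1*0 + 0*12 = 6
Base-2 expansion of each c_i:
  c_1 = 4 = 0·2^0 + 0·2^1 + 1·2^2
  c_2 = 6 = 0·2^0 + 1·2^1 + 1·2^2
  c_3 = 0
  c_4 = 0
  c_5 = 6 = 0·2^0 + 1·2^1 + 1·2^2
λ_0 = (0, 0, 0, 0, 0)
λ_1 = (0, 1, 0, 0, 1)
λ_2 = (1, 1, 0, 0, 1)

((0, 0, 0, 0, 0), (0, 1, 0, 0, 1), (1, 1, 0, 0, 1))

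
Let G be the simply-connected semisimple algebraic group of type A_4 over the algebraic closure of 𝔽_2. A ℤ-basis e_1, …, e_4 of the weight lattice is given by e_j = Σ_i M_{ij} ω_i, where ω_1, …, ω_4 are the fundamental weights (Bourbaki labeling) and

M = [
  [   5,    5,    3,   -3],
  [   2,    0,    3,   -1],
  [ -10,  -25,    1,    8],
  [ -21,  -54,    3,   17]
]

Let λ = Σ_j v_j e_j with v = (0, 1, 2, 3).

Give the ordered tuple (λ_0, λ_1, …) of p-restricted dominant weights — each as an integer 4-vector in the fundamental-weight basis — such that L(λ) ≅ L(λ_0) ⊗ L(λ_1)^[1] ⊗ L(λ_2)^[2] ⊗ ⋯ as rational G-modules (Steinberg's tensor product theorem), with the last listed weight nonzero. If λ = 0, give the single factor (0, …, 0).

((0, 1, 1, 1), (1, 1, 0, 1))

Compute c_i = Σ_j M_{ij} v_j with v = (0, 1, 2, 3):
  c_1 = (5)·(0) + (5)·(1) + (3)·(2) + (-3)·(3) = 2
  c_2 = (2)·(0) + (0)·(1) + (3)·(2) + (-1)·(3) = 3
  c_3 = (-10)·(0) + (-25)·(1) + (1)·(2) + (8)·(3) = 1
  c_4 = (-21)·(0) + (-54)·(1) + (3)·(2) + (17)·(3) = 3
Base-2 expansion of each c_i:
  c_1 = 2 = 0·2^0 + 1·2^1
  c_2 = 3 = 1·2^0 + 1·2^1
  c_3 = 1 = 1·2^0
  c_4 = 3 = 1·2^0 + 1·2^1
λ_0 = (0, 1, 1, 1)
λ_1 = (1, 1, 0, 1)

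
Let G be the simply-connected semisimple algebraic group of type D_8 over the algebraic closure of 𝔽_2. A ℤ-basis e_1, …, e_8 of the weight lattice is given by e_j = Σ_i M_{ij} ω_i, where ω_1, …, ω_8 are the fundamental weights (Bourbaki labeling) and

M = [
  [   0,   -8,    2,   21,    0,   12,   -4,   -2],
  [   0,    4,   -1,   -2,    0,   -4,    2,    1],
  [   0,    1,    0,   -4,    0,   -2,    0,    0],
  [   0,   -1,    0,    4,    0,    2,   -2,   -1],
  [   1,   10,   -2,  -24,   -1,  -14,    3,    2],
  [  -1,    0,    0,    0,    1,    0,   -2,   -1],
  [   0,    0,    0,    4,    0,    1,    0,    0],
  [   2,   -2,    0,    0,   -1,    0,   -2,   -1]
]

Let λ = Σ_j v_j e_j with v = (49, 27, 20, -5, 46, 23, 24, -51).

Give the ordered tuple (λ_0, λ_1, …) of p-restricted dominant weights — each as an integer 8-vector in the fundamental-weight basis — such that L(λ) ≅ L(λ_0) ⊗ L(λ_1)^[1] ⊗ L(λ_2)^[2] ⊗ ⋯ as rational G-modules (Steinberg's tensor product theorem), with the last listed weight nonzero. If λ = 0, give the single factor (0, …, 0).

Compute c_i = Σ_j M_{ij} v_j with v = (49, 27, 20, -5, 46, 23, 24, -51):
  c_1 = (0)·(49) + (-8)·(27) + (2)·(20) + (21)·(-5) + (0)·(46) + (12)·(23) + (-4)·(24) + (-2)·(-51) = 1
  c_2 = (0)·(49) + (4)·(27) + (-1)·(20) + (-2)·(-5) + (0)·(46) + (-4)·(23) + (2)·(24) + (1)·(-51) = 3
  c_3 = (0)·(49) + (1)·(27) + (0)·(20) + (-4)·(-5) + (0)·(46) + (-2)·(23) + (0)·(24) + (0)·(-51) = 1
  c_4 = (0)·(49) + (-1)·(27) + (0)·(20) + (4)·(-5) + (0)·(46) + (2)·(23) + (-2)·(24) + (-1)·(-51) = 2
  c_5 = (1)·(49) + (10)·(27) + (-2)·(20) + (-24)·(-5) + (-1)·(46) + (-14)·(23) + (3)·(24) + (2)·(-51) = 1
  c_6 = (-1)·(49) + (0)·(27) + (0)·(20) + (0)·(-5) + (1)·(46) + (0)·(23) + (-2)·(24) + (-1)·(-51) = 0
  c_7 = (0)·(49) + (0)·(27) + (0)·(20) + (4)·(-5) + (0)·(46) + (1)·(23) + (0)·(24) + (0)·(-51) = 3
  c_8 = (2)·(49) + (-2)·(27) + (0)·(20) + (0)·(-5) + (-1)·(46) + (0)·(23) + (-2)·(24) + (-1)·(-51) = 1
p = 2; digits c_i = Σ_j d_{ij}·2^j, 0 ≤ d_{ij} < 2:
  c_1 = 1 = 1·2^0
  c_2 = 3 = 1·2^0 + 1·2^1
  c_3 = 1 = 1·2^0
  c_4 = 2 = 0·2^0 + 1·2^1
  c_5 = 1 = 1·2^0
  c_6 = 0
  c_7 = 3 = 1·2^0 + 1·2^1
  c_8 = 1 = 1·2^0
p-restricted factor λ_0 = (1, 1, 1, 0, 1, 0, 1, 1)
p-restricted factor λ_1 = (0, 1, 0, 1, 0, 0, 1, 0)

((1, 1, 1, 0, 1, 0, 1, 1), (0, 1, 0, 1, 0, 0, 1, 0))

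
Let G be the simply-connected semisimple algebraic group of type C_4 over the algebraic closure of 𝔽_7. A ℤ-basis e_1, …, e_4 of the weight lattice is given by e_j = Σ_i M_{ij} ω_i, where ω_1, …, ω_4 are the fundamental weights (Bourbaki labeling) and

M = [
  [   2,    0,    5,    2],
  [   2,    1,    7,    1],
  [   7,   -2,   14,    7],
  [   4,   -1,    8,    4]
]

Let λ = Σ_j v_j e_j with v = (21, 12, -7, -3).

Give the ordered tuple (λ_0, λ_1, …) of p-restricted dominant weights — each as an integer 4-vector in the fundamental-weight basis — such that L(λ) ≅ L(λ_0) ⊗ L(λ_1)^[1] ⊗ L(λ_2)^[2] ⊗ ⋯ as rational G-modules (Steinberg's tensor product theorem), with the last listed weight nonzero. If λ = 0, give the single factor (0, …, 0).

((1, 2, 4, 4),)

Compute c_i = Σ_j M_{ij} v_j with v = (21, 12, -7, -3):
  c_1 = 2*21 + 0*12 + 5*-7 + 2*-3 = 1
  c_2 = 2*21 + 1*12 + 7*-7 + 1*-3 = 2
  c_3 = 7*21 + -2*12 + 14*-7 + 7*-3 = 4
  c_4 = 4*21 + -1*12 + 8*-7 + 4*-3 = 4
Base-7 expansion of each c_i:
  c_1 = 1 = 1·7^0
  c_2 = 2 = 2·7^0
  c_3 = 4 = 4·7^0
  c_4 = 4 = 4·7^0
p-restricted factor λ_0 = (1, 2, 4, 4)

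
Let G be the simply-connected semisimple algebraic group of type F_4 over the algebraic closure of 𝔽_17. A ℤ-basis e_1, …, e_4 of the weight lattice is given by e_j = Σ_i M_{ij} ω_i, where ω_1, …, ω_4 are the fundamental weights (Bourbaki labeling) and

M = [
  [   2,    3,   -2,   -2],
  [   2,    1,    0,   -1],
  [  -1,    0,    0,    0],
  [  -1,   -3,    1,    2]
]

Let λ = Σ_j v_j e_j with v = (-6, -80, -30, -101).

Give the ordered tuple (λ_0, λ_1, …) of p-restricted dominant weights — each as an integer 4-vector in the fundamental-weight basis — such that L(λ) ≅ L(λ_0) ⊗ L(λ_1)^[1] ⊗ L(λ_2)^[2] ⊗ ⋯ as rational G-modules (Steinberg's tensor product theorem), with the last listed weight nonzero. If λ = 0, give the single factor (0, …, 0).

In the fundamental-weight basis, λ has coordinates c = M·v (v = (-6, -80, -30, -101)):
  c_1 = (2)·(-6) + (3)·(-80) + (-2)·(-30) + (-2)·(-101) = 10
  c_2 = (2)·(-6) + (1)·(-80) + (0)·(-30) + (-1)·(-101) = 9
  c_3 = (-1)·(-6) + (0)·(-80) + (0)·(-30) + (0)·(-101) = 6
  c_4 = (-1)·(-6) + (-3)·(-80) + (1)·(-30) + (2)·(-101) = 14
Expand coordinatewise in base 17:
  c_1 = 10 = 10·17^0
  c_2 = 9 = 9·17^0
  c_3 = 6 = 6·17^0
  c_4 = 14 = 14·17^0
Factor λ_0 = (10, 9, 6, 14)

((10, 9, 6, 14),)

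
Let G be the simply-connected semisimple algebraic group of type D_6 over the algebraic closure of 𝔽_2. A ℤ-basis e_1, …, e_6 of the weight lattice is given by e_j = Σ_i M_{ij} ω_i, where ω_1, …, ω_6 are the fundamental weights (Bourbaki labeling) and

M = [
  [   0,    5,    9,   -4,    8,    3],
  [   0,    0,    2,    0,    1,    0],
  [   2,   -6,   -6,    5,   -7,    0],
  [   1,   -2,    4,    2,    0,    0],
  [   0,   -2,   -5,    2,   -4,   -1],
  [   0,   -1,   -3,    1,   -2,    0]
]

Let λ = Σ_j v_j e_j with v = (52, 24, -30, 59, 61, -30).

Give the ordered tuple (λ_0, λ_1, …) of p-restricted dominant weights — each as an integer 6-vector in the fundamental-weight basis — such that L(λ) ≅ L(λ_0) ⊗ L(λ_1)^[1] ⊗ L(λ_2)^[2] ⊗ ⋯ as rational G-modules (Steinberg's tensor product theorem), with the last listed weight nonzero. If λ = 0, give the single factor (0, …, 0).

((0, 1, 0, 0, 0, 1), (0, 0, 0, 1, 1, 1), (1, 0, 0, 0, 1, 0), (1, 0, 1, 0, 0, 0))

ω-coordinates c = M·v, v = (52, 24, -30, 59, 61, -30):
  c_1 = 0·52 + 5·24 + (9)·(-30) + (-4)·(59) + 8·61 + (3)·(-30) = 12
  c_2 = 0·52 + 0·24 + (2)·(-30) + 0·59 + 1·61 + (0)·(-30) = 1
  c_3 = 2·52 + (-6)·(24) + (-6)·(-30) + 5·59 + (-7)·(61) + (0)·(-30) = 8
  c_4 = 1·52 + (-2)·(24) + (4)·(-30) + 2·59 + 0·61 + (0)·(-30) = 2
  c_5 = 0·52 + (-2)·(24) + (-5)·(-30) + 2·59 + (-4)·(61) + (-1)·(-30) = 6
  c_6 = 0·52 + (-1)·(24) + (-3)·(-30) + 1·59 + (-2)·(61) + (0)·(-30) = 3
Base-2 expansion of each c_i:
  c_1 = 12 = 0·2^0 + 0·2^1 + 1·2^2 + 1·2^3
  c_2 = 1 = 1·2^0
  c_3 = 8 = 0·2^0 + 0·2^1 + 0·2^2 + 1·2^3
  c_4 = 2 = 0·2^0 + 1·2^1
  c_5 = 6 = 0·2^0 + 1·2^1 + 1·2^2
  c_6 = 3 = 1·2^0 + 1·2^1
Factor λ_0 = (0, 1, 0, 0, 0, 1)
Factor λ_1 = (0, 0, 0, 1, 1, 1)
Factor λ_2 = (1, 0, 0, 0, 1, 0)
Factor λ_3 = (1, 0, 1, 0, 0, 0)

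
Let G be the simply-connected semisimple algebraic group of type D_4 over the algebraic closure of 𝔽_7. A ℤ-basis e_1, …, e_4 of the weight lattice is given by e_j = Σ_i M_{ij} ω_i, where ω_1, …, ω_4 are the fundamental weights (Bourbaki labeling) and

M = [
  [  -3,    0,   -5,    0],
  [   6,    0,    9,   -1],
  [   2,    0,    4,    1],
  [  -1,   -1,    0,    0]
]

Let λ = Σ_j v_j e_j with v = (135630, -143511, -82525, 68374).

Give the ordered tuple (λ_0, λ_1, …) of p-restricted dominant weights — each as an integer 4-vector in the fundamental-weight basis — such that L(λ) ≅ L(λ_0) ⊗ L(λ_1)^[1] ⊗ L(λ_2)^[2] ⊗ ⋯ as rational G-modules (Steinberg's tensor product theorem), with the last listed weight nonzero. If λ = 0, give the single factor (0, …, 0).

((2, 0, 0, 6), (0, 5, 4, 5), (5, 5, 5, 6), (2, 0, 6, 1), (2, 1, 3, 3))

Compute c_i = Σ_j M_{ij} v_j with v = (135630, -143511, -82525, 68374):
  c_1 = (-3)·(135630) + (0)·(-143511) + (-5)·(-82525) + 0·68374 = 5735
  c_2 = 6·135630 + (0)·(-143511) + (9)·(-82525) + (-1)·(68374) = 2681
  c_3 = 2·135630 + (0)·(-143511) + (4)·(-82525) + 1·68374 = 9534
  c_4 = (-1)·(135630) + (-1)·(-143511) + (0)·(-82525) + 0·68374 = 7881
Writing each c_i in base p = 7:
  c_1 = 5735 = 2·7^0 + 0·7^1 + 5·7^2 + 2·7^3 + 2·7^4
  c_2 = 2681 = 0·7^0 + 5·7^1 + 5·7^2 + 0·7^3 + 1·7^4
  c_3 = 9534 = 0·7^0 + 4·7^1 + 5·7^2 + 6·7^3 + 3·7^4
  c_4 = 7881 = 6·7^0 + 5·7^1 + 6·7^2 + 1·7^3 + 3·7^4
λ_0 = (2, 0, 0, 6)
λ_1 = (0, 5, 4, 5)
λ_2 = (5, 5, 5, 6)
λ_3 = (2, 0, 6, 1)
λ_4 = (2, 1, 3, 3)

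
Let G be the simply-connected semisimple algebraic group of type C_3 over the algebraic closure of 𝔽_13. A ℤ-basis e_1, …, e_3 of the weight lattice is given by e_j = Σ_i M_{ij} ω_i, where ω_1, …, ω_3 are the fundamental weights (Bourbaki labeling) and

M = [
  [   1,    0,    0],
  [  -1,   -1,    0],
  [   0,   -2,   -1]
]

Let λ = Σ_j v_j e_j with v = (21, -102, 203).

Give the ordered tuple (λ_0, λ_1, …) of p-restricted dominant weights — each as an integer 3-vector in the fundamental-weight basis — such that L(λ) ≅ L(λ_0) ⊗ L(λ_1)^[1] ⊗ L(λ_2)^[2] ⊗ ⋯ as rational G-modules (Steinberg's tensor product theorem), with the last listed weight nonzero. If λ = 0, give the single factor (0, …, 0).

((8, 3, 1), (1, 6, 0))

Compute c_i = Σ_j M_{ij} v_j with v = (21, -102, 203):
  c_1 = 1·21 + (0)·(-102) + 0·203 = 21
  c_2 = (-1)·(21) + (-1)·(-102) + 0·203 = 81
  c_3 = 0·21 + (-2)·(-102) + (-1)·(203) = 1
Base-13 expansion of each c_i:
  c_1 = 21 = 8·13^0 + 1·13^1
  c_2 = 81 = 3·13^0 + 6·13^1
  c_3 = 1 = 1·13^0
Factor λ_0 = (8, 3, 1)
Factor λ_1 = (1, 6, 0)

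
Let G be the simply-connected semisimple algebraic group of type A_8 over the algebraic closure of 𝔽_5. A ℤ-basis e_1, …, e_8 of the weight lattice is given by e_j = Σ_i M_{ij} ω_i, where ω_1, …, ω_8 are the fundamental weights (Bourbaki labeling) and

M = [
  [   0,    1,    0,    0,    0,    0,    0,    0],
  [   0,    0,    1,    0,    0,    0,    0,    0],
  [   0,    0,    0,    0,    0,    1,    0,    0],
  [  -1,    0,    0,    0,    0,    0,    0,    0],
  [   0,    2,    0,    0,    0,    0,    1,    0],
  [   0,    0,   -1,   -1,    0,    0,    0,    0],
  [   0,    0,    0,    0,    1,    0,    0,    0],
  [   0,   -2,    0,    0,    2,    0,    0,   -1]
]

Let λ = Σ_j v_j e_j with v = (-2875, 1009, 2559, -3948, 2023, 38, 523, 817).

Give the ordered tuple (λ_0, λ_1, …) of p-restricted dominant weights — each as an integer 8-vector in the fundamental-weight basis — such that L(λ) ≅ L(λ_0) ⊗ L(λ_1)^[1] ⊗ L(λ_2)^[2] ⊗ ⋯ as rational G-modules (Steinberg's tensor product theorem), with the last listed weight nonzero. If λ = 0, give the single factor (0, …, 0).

Change of basis e → ω: c = M·v where v = (-2875, 1009, 2559, -3948, 2023, 38, 523, 817):
  c_1 = (0)·(-2875) + (1)·(1009) + (0)·(2559) + (0)·(-3948) + (0)·(2023) + (0)·(38) + (0)·(523) + (0)·(817) = 1009
  c_2 = (0)·(-2875) + (0)·(1009) + (1)·(2559) + (0)·(-3948) + (0)·(2023) + (0)·(38) + (0)·(523) + (0)·(817) = 2559
  c_3 = (0)·(-2875) + (0)·(1009) + (0)·(2559) + (0)·(-3948) + (0)·(2023) + (1)·(38) + (0)·(523) + (0)·(817) = 38
  c_4 = (-1)·(-2875) + (0)·(1009) + (0)·(2559) + (0)·(-3948) + (0)·(2023) + (0)·(38) + (0)·(523) + (0)·(817) = 2875
  c_5 = (0)·(-2875) + (2)·(1009) + (0)·(2559) + (0)·(-3948) + (0)·(2023) + (0)·(38) + (1)·(523) + (0)·(817) = 2541
  c_6 = (0)·(-2875) + (0)·(1009) + (-1)·(2559) + (-1)·(-3948) + (0)·(2023) + (0)·(38) + (0)·(523) + (0)·(817) = 1389
  c_7 = (0)·(-2875) + (0)·(1009) + (0)·(2559) + (0)·(-3948) + (1)·(2023) + (0)·(38) + (0)·(523) + (0)·(817) = 2023
  c_8 = (0)·(-2875) + (-2)·(1009) + (0)·(2559) + (0)·(-3948) + (2)·(2023) + (0)·(38) + (0)·(523) + (-1)·(817) = 1211
Base-5 expansion of each c_i:
  c_1 = 1009 = 4·5^0 + 1·5^1 + 0·5^2 + 3·5^3 + 1·5^4
  c_2 = 2559 = 4·5^0 + 1·5^1 + 2·5^2 + 0·5^3 + 4·5^4
  c_3 = 38 = 3·5^0 + 2·5^1 + 1·5^2
  c_4 = 2875 = 0·5^0 + 0·5^1 + 0·5^2 + 3·5^3 + 4·5^4
  c_5 = 2541 = 1·5^0 + 3·5^1 + 1·5^2 + 0·5^3 + 4·5^4
  c_6 = 1389 = 4·5^0 + 2·5^1 + 0·5^2 + 1·5^3 + 2·5^4
  c_7 = 2023 = 3·5^0 + 4·5^1 + 0·5^2 + 1·5^3 + 3·5^4
  c_8 = 1211 = 1·5^0 + 2·5^1 + 3·5^2 + 4·5^3 + 1·5^4
p-restricted factor λ_0 = (4, 4, 3, 0, 1, 4, 3, 1)
p-restricted factor λ_1 = (1, 1, 2, 0, 3, 2, 4, 2)
p-restricted factor λ_2 = (0, 2, 1, 0, 1, 0, 0, 3)
p-restricted factor λ_3 = (3, 0, 0, 3, 0, 1, 1, 4)
p-restricted factor λ_4 = (1, 4, 0, 4, 4, 2, 3, 1)

((4, 4, 3, 0, 1, 4, 3, 1), (1, 1, 2, 0, 3, 2, 4, 2), (0, 2, 1, 0, 1, 0, 0, 3), (3, 0, 0, 3, 0, 1, 1, 4), (1, 4, 0, 4, 4, 2, 3, 1))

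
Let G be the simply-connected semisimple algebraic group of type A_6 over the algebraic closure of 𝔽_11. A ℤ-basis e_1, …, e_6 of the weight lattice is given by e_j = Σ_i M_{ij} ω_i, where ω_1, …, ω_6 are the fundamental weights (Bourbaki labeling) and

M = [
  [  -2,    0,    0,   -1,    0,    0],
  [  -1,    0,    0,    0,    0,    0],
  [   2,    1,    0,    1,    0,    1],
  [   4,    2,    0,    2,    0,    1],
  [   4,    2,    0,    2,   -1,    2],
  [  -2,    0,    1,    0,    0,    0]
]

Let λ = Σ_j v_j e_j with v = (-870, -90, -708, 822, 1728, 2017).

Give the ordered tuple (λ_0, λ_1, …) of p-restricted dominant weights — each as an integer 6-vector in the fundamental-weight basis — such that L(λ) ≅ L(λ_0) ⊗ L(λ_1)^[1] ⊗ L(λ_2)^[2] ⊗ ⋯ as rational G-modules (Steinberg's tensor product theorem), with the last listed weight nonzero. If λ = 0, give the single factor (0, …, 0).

((5, 1, 8, 1, 4, 9), (6, 2, 3, 0, 4, 5), (7, 7, 8, 0, 2, 8))

In the fundamental-weight basis, λ has coordinates c = M·v (v = (-870, -90, -708, 822, 1728, 2017)):
  c_1 = -2*-870 + 0*-90 + 0*-708 + -1*822 + 0*1728 + 0*2017 = 918
  c_2 = -1*-870 + 0*-90 + 0*-708 + 0*822 + 0*1728 + 0*2017 = 870
  c_3 = 2*-870 + 1*-90 + 0*-708 + 1*822 + 0*1728 + 1*2017 = 1009
  c_4 = 4*-870 + 2*-90 + 0*-708 + 2*822 + 0*1728 + 1*2017 = 1
  c_5 = 4*-870 + 2*-90 + 0*-708 + 2*822 + -1*1728 + 2*2017 = 290
  c_6 = -2*-870 + 0*-90 + 1*-708 + 0*822 + 0*1728 + 0*2017 = 1032
Expand coordinatewise in base 11:
  c_1 = 918 = 5·11^0 + 6·11^1 + 7·11^2
  c_2 = 870 = 1·11^0 + 2·11^1 + 7·11^2
  c_3 = 1009 = 8·11^0 + 3·11^1 + 8·11^2
  c_4 = 1 = 1·11^0
  c_5 = 290 = 4·11^0 + 4·11^1 + 2·11^2
  c_6 = 1032 = 9·11^0 + 5·11^1 + 8·11^2
Factor λ_0 = (5, 1, 8, 1, 4, 9)
Factor λ_1 = (6, 2, 3, 0, 4, 5)
Factor λ_2 = (7, 7, 8, 0, 2, 8)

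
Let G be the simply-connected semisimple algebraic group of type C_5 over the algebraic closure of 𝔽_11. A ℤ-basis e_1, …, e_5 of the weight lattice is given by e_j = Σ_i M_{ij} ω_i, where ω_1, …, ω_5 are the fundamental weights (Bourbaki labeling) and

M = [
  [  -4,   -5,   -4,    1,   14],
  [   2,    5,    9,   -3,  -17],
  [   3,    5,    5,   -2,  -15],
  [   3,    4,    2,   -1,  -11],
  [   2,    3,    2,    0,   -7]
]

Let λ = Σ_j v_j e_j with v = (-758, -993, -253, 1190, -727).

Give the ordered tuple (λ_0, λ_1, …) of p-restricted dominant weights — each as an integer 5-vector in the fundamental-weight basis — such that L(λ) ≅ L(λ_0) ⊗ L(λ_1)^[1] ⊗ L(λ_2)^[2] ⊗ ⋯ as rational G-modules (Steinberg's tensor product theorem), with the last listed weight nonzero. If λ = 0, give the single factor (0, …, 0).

((10, 9, 10, 0, 0), (1, 2, 1, 5, 8))

In the fundamental-weight basis, λ has coordinates c = M·v (v = (-758, -993, -253, 1190, -727)):
  c_1 = -4*-758 + -5*-993 + -4*-253 + 1*1190 + 14*-727 = 21
  c_2 = 2*-758 + 5*-993 + 9*-253 + -3*1190 + -17*-727 = 31
  c_3 = 3*-758 + 5*-993 + 5*-253 + -2*1190 + -15*-727 = 21
  c_4 = 3*-758 + 4*-993 + 2*-253 + -1*1190 + -11*-727 = 55
  c_5 = 2*-758 + 3*-993 + 2*-253 + 0*1190 + -7*-727 = 88
p = 11; digits c_i = Σ_j d_{ij}·11^j, 0 ≤ d_{ij} < 11:
  c_1 = 21 = 10·11^0 + 1·11^1
  c_2 = 31 = 9·11^0 + 2·11^1
  c_3 = 21 = 10·11^0 + 1·11^1
  c_4 = 55 = 0·11^0 + 5·11^1
  c_5 = 88 = 0·11^0 + 8·11^1
Factor λ_0 = (10, 9, 10, 0, 0)
Factor λ_1 = (1, 2, 1, 5, 8)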